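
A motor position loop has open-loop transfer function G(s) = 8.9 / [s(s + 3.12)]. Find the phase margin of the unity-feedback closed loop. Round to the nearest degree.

54°

Gain crossover: |G(jω)| = 1 at ω ≈ 2.3 rad/s.
∠G(j2.3) = −90° − arctan(2.3/3.12) ≈ -126.36°
PM = 180° + (-126.36°) = 53.64°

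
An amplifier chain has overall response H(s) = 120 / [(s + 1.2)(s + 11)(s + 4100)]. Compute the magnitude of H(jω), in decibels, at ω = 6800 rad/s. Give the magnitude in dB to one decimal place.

-189.7 dB

|j6800 + 1.2| = √(6800² + 1.2²) = 6800
|j6800 + 11| = √(6800² + 11²) = 6800
|j6800 + 4100| = √(6800² + 4100²) = 7940
|H(j6800)| = 120 / (6800 × 6800 × 7940) = 3.2683e-10
20 log₁₀(3.2683e-10) = -189.71 dB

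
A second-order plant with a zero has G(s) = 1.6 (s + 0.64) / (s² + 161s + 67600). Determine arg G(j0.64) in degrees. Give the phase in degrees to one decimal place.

44.9°

∠(j0.64 + 0.64) = arctan(0.64/0.64) = 45.00°
∠[(j0.64)² + 161(j0.64) + 67600] = ∠[67600 + j103.04] = 0.09°
∠G(j0.64) = 45.00° − 0.09° = 44.91°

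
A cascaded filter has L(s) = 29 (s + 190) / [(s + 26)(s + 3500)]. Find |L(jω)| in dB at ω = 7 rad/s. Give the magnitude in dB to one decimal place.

-24.7 dB

|j7 + 190| = √(7² + 190²) = 190.1
|j7 + 26| = √(7² + 26²) = 26.93
|j7 + 3500| = √(7² + 3500²) = 3500
|L(j7)| = 29 × 190.1 / (26.93 × 3500) = 0.058507
20 log₁₀(0.058507) = -24.66 dB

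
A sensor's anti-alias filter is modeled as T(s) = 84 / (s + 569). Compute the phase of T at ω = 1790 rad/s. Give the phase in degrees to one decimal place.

-72.4°

∠(j1790 + 569) = arctan(1790/569) = 72.37°
∠T(j1790) = −72.37° = -72.37°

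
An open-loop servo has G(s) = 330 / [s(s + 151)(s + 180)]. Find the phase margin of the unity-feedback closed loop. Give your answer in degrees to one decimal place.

90.0°

Gain crossover: |G(jω)| = 1 at ω ≈ 0.0121 rad/s.
∠G(j0.0121) = −90° − arctan(0.0121/151) − arctan(0.0121/180) ≈ -90.01°
PM = 180° + (-90.01°) = 89.99°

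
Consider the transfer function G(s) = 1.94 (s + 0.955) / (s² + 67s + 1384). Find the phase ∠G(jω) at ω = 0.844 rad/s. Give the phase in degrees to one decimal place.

39.1°

∠(j0.844 + 0.955) = arctan(0.844/0.955) = 41.47°
∠[(j0.844)² + 67(j0.844) + 1384] = ∠[1383.3 + j56.548] = 2.34°
∠G(j0.844) = 41.47° − 2.34° = 39.13°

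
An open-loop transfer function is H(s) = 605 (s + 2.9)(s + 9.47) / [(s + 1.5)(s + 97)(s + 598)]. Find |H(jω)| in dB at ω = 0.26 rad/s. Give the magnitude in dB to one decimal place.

-14.5 dB

|j0.26 + 2.9| = √(0.26² + 2.9²) = 2.912
|j0.26 + 9.47| = √(0.26² + 9.47²) = 9.474
|j0.26 + 1.5| = √(0.26² + 1.5²) = 1.522
|j0.26 + 97| = √(0.26² + 97²) = 97
|j0.26 + 598| = √(0.26² + 598²) = 598
|H(j0.26)| = 605 × 2.912 × 9.474 / (1.522 × 97 × 598) = 0.18898
20 log₁₀(0.18898) = -14.47 dB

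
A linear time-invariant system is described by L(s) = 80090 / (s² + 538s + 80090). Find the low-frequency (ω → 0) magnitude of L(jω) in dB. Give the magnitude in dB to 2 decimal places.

0.00 dB

L(0) = 80090 / 80090 = 1
20 log₁₀(1) = 0.000 dB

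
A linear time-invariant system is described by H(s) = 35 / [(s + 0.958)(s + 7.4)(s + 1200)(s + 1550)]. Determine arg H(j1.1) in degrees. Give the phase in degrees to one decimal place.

∠(j1.1 + 0.958) = arctan(1.1/0.958) = 48.95°
∠(j1.1 + 7.4) = arctan(1.1/7.4) = 8.46°
∠(j1.1 + 1200) = arctan(1.1/1200) = 0.05°
∠(j1.1 + 1550) = arctan(1.1/1550) = 0.04°
∠H(j1.1) = − (48.95° + 8.46° + 0.05° + 0.04°) = -57.50°

-57.5°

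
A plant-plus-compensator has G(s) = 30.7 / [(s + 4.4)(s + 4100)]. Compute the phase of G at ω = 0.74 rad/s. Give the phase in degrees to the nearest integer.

-10°

∠(j0.74 + 4.4) = arctan(0.74/4.4) = 9.55°
∠(j0.74 + 4100) = arctan(0.74/4100) = 0.01°
∠G(j0.74) = − (9.55° + 0.01°) = -9.56°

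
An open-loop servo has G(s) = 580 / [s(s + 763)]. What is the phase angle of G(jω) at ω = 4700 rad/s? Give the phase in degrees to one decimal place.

-170.8 deg

∠(j4700 + 763) = arctan(4700/763) = 80.78°
∠(j4700) = 90.00°
∠G(j4700) = − (80.78° + 90.00°) = -170.78°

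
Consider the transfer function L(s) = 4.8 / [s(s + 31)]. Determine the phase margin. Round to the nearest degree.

90°

Gain crossover: |L(jω)| = 1 at ω ≈ 0.155 rad/sec.
∠L(j0.155) = −90° − arctan(0.155/31) ≈ -90.29°
PM = 180° + (-90.29°) = 89.71°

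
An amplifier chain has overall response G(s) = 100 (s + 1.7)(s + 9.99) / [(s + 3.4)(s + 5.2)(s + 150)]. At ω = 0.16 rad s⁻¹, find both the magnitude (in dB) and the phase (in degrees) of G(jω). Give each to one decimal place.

|G| = -3.8 dB, ∠G = 1.8°

|j0.16 + 1.7| = √(0.16² + 1.7²) = 1.708
|j0.16 + 9.99| = √(0.16² + 9.99²) = 9.991
|j0.16 + 3.4| = √(0.16² + 3.4²) = 3.404
|j0.16 + 5.2| = √(0.16² + 5.2²) = 5.202
|j0.16 + 150| = √(0.16² + 150²) = 150
|G(j0.16)| = 100 × 1.708 × 9.991 / (3.404 × 5.202 × 150) = 0.64228
20 log₁₀(0.64228) = -3.85 dB
∠(j0.16 + 1.7) = arctan(0.16/1.7) = 5.38°
∠(j0.16 + 9.99) = arctan(0.16/9.99) = 0.92°
∠(j0.16 + 3.4) = arctan(0.16/3.4) = 2.69°
∠(j0.16 + 5.2) = arctan(0.16/5.2) = 1.76°
∠(j0.16 + 150) = arctan(0.16/150) = 0.06°
∠G(j0.16) = 5.38° + 0.92° − (2.69° + 1.76° + 0.06°) = 1.78°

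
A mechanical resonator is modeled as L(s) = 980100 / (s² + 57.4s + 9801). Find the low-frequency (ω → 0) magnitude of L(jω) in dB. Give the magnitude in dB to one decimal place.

L(0) = 980100 / 9801 = 100
20 log₁₀(100) = 40.00 dB

40.0 dB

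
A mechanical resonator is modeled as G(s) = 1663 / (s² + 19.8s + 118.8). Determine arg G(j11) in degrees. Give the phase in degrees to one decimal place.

∠[(j11)² + 19.8(j11) + 118.8] = ∠[-2.2 + j217.8] = 90.58°
∠G(j11) = −90.58° = -90.58°

-90.6 deg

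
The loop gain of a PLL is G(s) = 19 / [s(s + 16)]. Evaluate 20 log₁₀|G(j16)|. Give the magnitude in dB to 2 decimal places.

|j16 + 16| = √(16² + 16²) = 22.63
|j16| = 16
|G(j16)| = 19 / (22.63 × 16) = 0.052481
20 log₁₀(0.052481) = -25.600 dB

-25.60 dB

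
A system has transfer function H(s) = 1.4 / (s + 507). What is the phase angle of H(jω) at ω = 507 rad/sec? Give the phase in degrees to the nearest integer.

∠(j507 + 507) = arctan(507/507) = 45.00°
∠H(j507) = −45.00° = -45.00°

-45°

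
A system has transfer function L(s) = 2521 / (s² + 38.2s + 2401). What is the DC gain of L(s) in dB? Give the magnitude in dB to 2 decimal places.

0.42 dB

L(0) = 2521 / 2401 = 1.05
20 log₁₀(1.05) = 0.424 dB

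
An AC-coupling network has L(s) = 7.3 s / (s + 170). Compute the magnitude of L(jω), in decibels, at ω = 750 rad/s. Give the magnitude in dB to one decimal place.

17.0 dB

|j750| = 750
|j750 + 170| = √(750² + 170²) = 769
|L(j750)| = 7.3 × 750 / 769 = 7.1194
20 log₁₀(7.1194) = 17.05 dB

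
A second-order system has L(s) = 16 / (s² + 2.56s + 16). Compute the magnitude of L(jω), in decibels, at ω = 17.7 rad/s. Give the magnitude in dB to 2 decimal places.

-25.48 dB

|(j17.7)² + 2.56(j17.7) + 16| = |-297.29 + j45.312| = 300.7
|L(j17.7)| = 16 / 300.7 = 0.053205
20 log₁₀(0.053205) = -25.481 dB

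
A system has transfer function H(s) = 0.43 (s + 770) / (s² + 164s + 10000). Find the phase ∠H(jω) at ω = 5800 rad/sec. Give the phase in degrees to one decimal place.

∠(j5800 + 770) = arctan(5800/770) = 82.44°
∠[(j5800)² + 164(j5800) + 10000] = ∠[-3.363e+07 + j9.512e+05] = 178.38°
∠H(j5800) = 82.44° − 178.38° = -95.94°

-95.9°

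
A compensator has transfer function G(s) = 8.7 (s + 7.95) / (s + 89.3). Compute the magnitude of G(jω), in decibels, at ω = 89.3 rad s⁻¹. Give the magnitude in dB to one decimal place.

|j89.3 + 7.95| = √(89.3² + 7.95²) = 89.65
|j89.3 + 89.3| = √(89.3² + 89.3²) = 126.3
|G(j89.3)| = 8.7 × 89.65 / 126.3 = 6.1762
20 log₁₀(6.1762) = 15.81 dB

15.8 dB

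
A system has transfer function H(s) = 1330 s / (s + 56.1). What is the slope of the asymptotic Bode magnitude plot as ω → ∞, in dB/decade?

With 1 zero and 1 pole, the high-frequency asymptotic slope is 20 × (1 − 1) = 0 dB/decade.

0 dB/decade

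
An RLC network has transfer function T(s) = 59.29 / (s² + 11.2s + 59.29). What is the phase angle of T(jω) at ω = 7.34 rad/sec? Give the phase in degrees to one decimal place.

∠[(j7.34)² + 11.2(j7.34) + 59.29] = ∠[5.4144 + j82.208] = 86.23°
∠T(j7.34) = −86.23° = -86.23°

-86.2°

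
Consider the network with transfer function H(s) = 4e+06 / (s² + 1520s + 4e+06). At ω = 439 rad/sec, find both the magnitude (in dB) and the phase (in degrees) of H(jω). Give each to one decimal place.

|(j439)² + 1520(j439) + 4e+06| = |3.8073e+06 + j6.6728e+05| = 3.865e+06
|H(j439)| = 4e+06 / 3.865e+06 = 1.0348
20 log₁₀(1.0348) = 0.30 dB
∠[(j439)² + 1520(j439) + 4e+06] = ∠[3.8073e+06 + j6.6728e+05] = 9.94°
∠H(j439) = −9.94° = -9.94°

|H| = 0.3 dB, ∠H = -9.9°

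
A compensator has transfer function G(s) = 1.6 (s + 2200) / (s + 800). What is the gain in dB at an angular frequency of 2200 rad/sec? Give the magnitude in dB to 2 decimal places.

|j2200 + 2200| = √(2200² + 2200²) = 3111
|j2200 + 800| = √(2200² + 800²) = 2341
|G(j2200)| = 1.6 × 3111 / 2341 = 2.1265
20 log₁₀(2.1265) = 6.553 dB

6.55 dB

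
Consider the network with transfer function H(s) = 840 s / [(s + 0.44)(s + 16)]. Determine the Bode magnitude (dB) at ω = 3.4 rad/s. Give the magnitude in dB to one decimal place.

34.1 dB

|j3.4| = 3.4
|j3.4 + 0.44| = √(3.4² + 0.44²) = 3.428
|j3.4 + 16| = √(3.4² + 16²) = 16.36
|H(j3.4)| = 840 × 3.4 / (3.428 × 16.36) = 50.929
20 log₁₀(50.929) = 34.14 dB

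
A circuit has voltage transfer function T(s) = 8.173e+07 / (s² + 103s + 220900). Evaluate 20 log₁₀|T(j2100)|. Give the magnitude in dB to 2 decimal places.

25.79 dB

|(j2100)² + 103(j2100) + 220900| = |-4.1891e+06 + j2.163e+05| = 4.195e+06
|T(j2100)| = 8.173e+07 / 4.195e+06 = 19.484
20 log₁₀(19.484) = 25.794 dB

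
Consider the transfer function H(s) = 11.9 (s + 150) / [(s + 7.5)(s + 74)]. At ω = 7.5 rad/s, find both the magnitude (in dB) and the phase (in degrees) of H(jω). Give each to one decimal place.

|H| = 7.1 dB, ∠H = -47.9 deg

|j7.5 + 150| = √(7.5² + 150²) = 150.2
|j7.5 + 7.5| = √(7.5² + 7.5²) = 10.61
|j7.5 + 74| = √(7.5² + 74²) = 74.38
|H(j7.5)| = 11.9 × 150.2 / (10.61 × 74.38) = 2.2654
20 log₁₀(2.2654) = 7.10 dB
∠(j7.5 + 150) = arctan(7.5/150) = 2.86°
∠(j7.5 + 7.5) = arctan(7.5/7.5) = 45.00°
∠(j7.5 + 74) = arctan(7.5/74) = 5.79°
∠H(j7.5) = 2.86° − (45.00° + 5.79°) = -47.92°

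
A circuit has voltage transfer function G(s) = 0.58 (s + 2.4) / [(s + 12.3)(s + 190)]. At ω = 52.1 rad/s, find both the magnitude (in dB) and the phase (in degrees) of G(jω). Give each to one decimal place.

|G| = -50.8 dB, ∠G = -4.7°

|j52.1 + 2.4| = √(52.1² + 2.4²) = 52.16
|j52.1 + 12.3| = √(52.1² + 12.3²) = 53.53
|j52.1 + 190| = √(52.1² + 190²) = 197
|G(j52.1)| = 0.58 × 52.16 / (53.53 × 197) = 0.0028682
20 log₁₀(0.0028682) = -50.85 dB
∠(j52.1 + 2.4) = arctan(52.1/2.4) = 87.36°
∠(j52.1 + 12.3) = arctan(52.1/12.3) = 76.72°
∠(j52.1 + 190) = arctan(52.1/190) = 15.33°
∠G(j52.1) = 87.36° − (76.72° + 15.33°) = -4.69°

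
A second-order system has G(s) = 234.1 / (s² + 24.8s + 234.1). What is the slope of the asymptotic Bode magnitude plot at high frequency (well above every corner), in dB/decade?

With 0 zeros and 2 poles, the high-frequency asymptotic slope is 20 × (0 − 2) = -40 dB/decade.

-40 dB/decade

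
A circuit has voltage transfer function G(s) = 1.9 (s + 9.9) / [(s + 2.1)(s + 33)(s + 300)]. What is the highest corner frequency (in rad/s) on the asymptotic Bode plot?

Break frequencies occur at each pole and zero magnitude: 2.1 rad/s, 9.9 rad/s, 33 rad/s, 300 rad/s.
The highest is 300 rad/s.

300 rad/s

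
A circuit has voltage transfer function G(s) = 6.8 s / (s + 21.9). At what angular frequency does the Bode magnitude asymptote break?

21.9 rad/s

The single real pole at s = −21.9 gives a corner at ω = 21.9 rad/s.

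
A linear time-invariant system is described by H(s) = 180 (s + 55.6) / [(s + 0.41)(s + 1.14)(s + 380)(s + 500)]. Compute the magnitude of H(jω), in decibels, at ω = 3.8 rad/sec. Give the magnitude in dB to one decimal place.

|j3.8 + 55.6| = √(3.8² + 55.6²) = 55.73
|j3.8 + 0.41| = √(3.8² + 0.41²) = 3.822
|j3.8 + 1.14| = √(3.8² + 1.14²) = 3.967
|j3.8 + 380| = √(3.8² + 380²) = 380
|j3.8 + 500| = √(3.8² + 500²) = 500
|H(j3.8)| = 180 × 55.73 / (3.822 × 3.967 × 380 × 500) = 0.0034816
20 log₁₀(0.0034816) = -49.16 dB

-49.2 dB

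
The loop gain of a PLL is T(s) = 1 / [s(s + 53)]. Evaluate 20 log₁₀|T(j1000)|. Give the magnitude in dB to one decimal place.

-120.0 dB

|j1000 + 53| = √(1000² + 53²) = 1001
|j1000| = 1000
|T(j1000)| = 1 / (1001 × 1000) = 9.986e-07
20 log₁₀(9.986e-07) = -120.01 dB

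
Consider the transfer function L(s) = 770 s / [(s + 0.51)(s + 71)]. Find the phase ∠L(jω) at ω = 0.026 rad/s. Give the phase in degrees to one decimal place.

∠(j0.026) = 90.00°
∠(j0.026 + 0.51) = arctan(0.026/0.51) = 2.92°
∠(j0.026 + 71) = arctan(0.026/71) = 0.02°
∠L(j0.026) = 90.00° − (2.92° + 0.02°) = 87.06°

87.1 deg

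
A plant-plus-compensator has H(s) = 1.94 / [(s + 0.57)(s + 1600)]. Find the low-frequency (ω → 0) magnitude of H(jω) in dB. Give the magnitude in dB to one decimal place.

H(0) = 1.94 / (0.57 × 1600) = 0.0021272
20 log₁₀(0.0021272) = -53.44 dB

-53.4 dB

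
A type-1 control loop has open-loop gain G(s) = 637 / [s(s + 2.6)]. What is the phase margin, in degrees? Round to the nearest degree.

Gain crossover: |G(jω)| = 1 at ω ≈ 25.2 rad/s.
∠G(j25.2) = −90° − arctan(25.2/2.6) ≈ -174.10°
PM = 180° + (-174.10°) = 5.90°

6 deg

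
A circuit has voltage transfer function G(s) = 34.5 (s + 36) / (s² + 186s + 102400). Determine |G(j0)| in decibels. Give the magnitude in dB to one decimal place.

-38.3 dB

G(0) = 34.5 × 36 / 102400 = 0.012129
20 log₁₀(0.012129) = -38.32 dB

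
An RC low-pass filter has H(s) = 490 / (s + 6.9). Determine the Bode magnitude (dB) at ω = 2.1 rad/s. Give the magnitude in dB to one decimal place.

|j2.1 + 6.9| = √(2.1² + 6.9²) = 7.212
|H(j2.1)| = 490 / 7.212 = 67.938
20 log₁₀(67.938) = 36.64 dB

36.6 dB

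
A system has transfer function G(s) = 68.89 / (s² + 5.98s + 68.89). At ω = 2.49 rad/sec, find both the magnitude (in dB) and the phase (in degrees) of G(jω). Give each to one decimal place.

|G| = 0.6 dB, ∠G = -13.4 deg

|(j2.49)² + 5.98(j2.49) + 68.89| = |62.69 + j14.89| = 64.43
|G(j2.49)| = 68.89 / 64.43 = 1.0692
20 log₁₀(1.0692) = 0.58 dB
∠[(j2.49)² + 5.98(j2.49) + 68.89] = ∠[62.69 + j14.89] = 13.36°
∠G(j2.49) = −13.36° = -13.36°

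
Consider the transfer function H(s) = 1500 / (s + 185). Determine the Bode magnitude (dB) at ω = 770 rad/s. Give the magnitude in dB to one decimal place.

5.5 dB

|j770 + 185| = √(770² + 185²) = 791.9
|H(j770)| = 1500 / 791.9 = 1.8941
20 log₁₀(1.8941) = 5.55 dB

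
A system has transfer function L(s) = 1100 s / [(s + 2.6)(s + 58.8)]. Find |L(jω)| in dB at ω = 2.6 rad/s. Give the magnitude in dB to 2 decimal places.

|j2.6| = 2.6
|j2.6 + 2.6| = √(2.6² + 2.6²) = 3.677
|j2.6 + 58.8| = √(2.6² + 58.8²) = 58.86
|L(j2.6)| = 1100 × 2.6 / (3.677 × 58.86) = 13.215
20 log₁₀(13.215) = 22.422 dB

22.42 dB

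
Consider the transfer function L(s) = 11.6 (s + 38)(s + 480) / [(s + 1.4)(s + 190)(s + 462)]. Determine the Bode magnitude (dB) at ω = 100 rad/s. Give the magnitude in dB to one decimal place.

|j100 + 38| = √(100² + 38²) = 107
|j100 + 480| = √(100² + 480²) = 490.3
|j100 + 1.4| = √(100² + 1.4²) = 100
|j100 + 190| = √(100² + 190²) = 214.7
|j100 + 462| = √(100² + 462²) = 472.7
|L(j100)| = 11.6 × 107 × 490.3 / (100 × 214.7 × 472.7) = 0.059943
20 log₁₀(0.059943) = -24.45 dB

-24.4 dB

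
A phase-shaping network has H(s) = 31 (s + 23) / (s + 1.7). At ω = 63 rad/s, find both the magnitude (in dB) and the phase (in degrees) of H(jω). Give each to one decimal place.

|H| = 30.4 dB, ∠H = -18.5°

|j63 + 23| = √(63² + 23²) = 67.07
|j63 + 1.7| = √(63² + 1.7²) = 63.02
|H(j63)| = 31 × 67.07 / 63.02 = 32.989
20 log₁₀(32.989) = 30.37 dB
∠(j63 + 23) = arctan(63/23) = 69.94°
∠(j63 + 1.7) = arctan(63/1.7) = 88.45°
∠H(j63) = 69.94° − 88.45° = -18.51°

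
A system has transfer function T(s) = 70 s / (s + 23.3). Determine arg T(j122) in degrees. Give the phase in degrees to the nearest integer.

∠(j122) = 90.00°
∠(j122 + 23.3) = arctan(122/23.3) = 79.19°
∠T(j122) = 90.00° − 79.19° = 10.81°

11°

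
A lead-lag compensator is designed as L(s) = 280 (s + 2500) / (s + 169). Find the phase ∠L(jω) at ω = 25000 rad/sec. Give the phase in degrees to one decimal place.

∠(j25000 + 2500) = arctan(25000/2500) = 84.29°
∠(j25000 + 169) = arctan(25000/169) = 89.61°
∠L(j25000) = 84.29° − 89.61° = -5.32°

-5.3°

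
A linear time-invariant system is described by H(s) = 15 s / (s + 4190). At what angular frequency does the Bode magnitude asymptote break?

4190 rad/s

The single real pole at s = −4190 gives a corner at ω = 4190 rad/s.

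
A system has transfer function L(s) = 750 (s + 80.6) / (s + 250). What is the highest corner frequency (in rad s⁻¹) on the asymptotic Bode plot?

250 rad s⁻¹

Break frequencies occur at each pole and zero magnitude: 80.6 rad s⁻¹, 250 rad s⁻¹.
The highest is 250 rad s⁻¹.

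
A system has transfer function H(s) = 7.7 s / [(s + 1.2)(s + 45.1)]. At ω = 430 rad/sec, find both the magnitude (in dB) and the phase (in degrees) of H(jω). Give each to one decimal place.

|j430| = 430
|j430 + 1.2| = √(430² + 1.2²) = 430
|j430 + 45.1| = √(430² + 45.1²) = 432.4
|H(j430)| = 7.7 × 430 / (430 × 432.4) = 0.017809
20 log₁₀(0.017809) = -34.99 dB
∠(j430) = 90.00°
∠(j430 + 1.2) = arctan(430/1.2) = 89.84°
∠(j430 + 45.1) = arctan(430/45.1) = 84.01°
∠H(j430) = 90.00° − (89.84° + 84.01°) = -83.85°

|H| = -35.0 dB, ∠H = -83.9°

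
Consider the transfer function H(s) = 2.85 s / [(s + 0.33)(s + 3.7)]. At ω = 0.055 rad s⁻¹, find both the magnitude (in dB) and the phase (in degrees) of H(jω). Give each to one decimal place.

|H| = -18.0 dB, ∠H = 79.7°

|j0.055| = 0.055
|j0.055 + 0.33| = √(0.055² + 0.33²) = 0.3346
|j0.055 + 3.7| = √(0.055² + 3.7²) = 3.7
|H(j0.055)| = 2.85 × 0.055 / (0.3346 × 3.7) = 0.12662
20 log₁₀(0.12662) = -17.95 dB
∠(j0.055) = 90.00°
∠(j0.055 + 0.33) = arctan(0.055/0.33) = 9.46°
∠(j0.055 + 3.7) = arctan(0.055/3.7) = 0.85°
∠H(j0.055) = 90.00° − (9.46° + 0.85°) = 79.69°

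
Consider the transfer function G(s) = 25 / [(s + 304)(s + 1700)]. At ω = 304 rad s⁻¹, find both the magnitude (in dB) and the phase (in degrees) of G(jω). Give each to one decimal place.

|G| = -89.5 dB, ∠G = -55.1°

|j304 + 304| = √(304² + 304²) = 429.9
|j304 + 1700| = √(304² + 1700²) = 1727
|G(j304)| = 25 / (429.9 × 1727) = 3.3672e-05
20 log₁₀(3.3672e-05) = -89.45 dB
∠(j304 + 304) = arctan(304/304) = 45.00°
∠(j304 + 1700) = arctan(304/1700) = 10.14°
∠G(j304) = − (45.00° + 10.14°) = -55.14°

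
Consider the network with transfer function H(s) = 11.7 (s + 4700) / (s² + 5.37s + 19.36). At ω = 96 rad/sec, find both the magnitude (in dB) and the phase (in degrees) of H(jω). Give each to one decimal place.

|H| = 15.5 dB, ∠H = -175.6°

|j96 + 4700| = √(96² + 4700²) = 4701
|(j96)² + 5.37(j96) + 19.36| = |-9196.6 + j515.52| = 9211
|H(j96)| = 11.7 × 4701 / 9211 = 5.9712
20 log₁₀(5.9712) = 15.52 dB
∠(j96 + 4700) = arctan(96/4700) = 1.17°
∠[(j96)² + 5.37(j96) + 19.36] = ∠[-9196.6 + j515.52] = 176.79°
∠H(j96) = 1.17° − 176.79° = -175.62°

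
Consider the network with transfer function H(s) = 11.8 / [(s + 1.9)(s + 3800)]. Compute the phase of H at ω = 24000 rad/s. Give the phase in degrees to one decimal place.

∠(j24000 + 1.9) = arctan(24000/1.9) = 90.00°
∠(j24000 + 3800) = arctan(24000/3800) = 81.00°
∠H(j24000) = − (90.00° + 81.00°) = -171.00°

-171.0 deg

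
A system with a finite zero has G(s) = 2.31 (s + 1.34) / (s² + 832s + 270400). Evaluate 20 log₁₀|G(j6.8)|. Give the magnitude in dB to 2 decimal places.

-84.55 dB

|j6.8 + 1.34| = √(6.8² + 1.34²) = 6.931
|(j6.8)² + 832(j6.8) + 270400| = |2.7035e+05 + j5657.6| = 2.704e+05
|G(j6.8)| = 2.31 × 6.931 / 2.704e+05 = 5.9206e-05
20 log₁₀(5.9206e-05) = -84.553 dB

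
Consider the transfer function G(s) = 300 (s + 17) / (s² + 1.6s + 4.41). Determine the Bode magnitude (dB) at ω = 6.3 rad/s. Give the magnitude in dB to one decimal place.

|j6.3 + 17| = √(6.3² + 17²) = 18.13
|(j6.3)² + 1.6(j6.3) + 4.41| = |-35.28 + j10.08| = 36.69
|G(j6.3)| = 300 × 18.13 / 36.69 = 148.23
20 log₁₀(148.23) = 43.42 dB

43.4 dB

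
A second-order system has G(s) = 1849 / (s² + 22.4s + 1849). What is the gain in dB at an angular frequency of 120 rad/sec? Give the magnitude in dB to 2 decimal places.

-16.83 dB

|(j120)² + 22.4(j120) + 1849| = |-12551 + j2688| = 1.284e+04
|G(j120)| = 1849 / 1.284e+04 = 0.14405
20 log₁₀(0.14405) = -16.830 dB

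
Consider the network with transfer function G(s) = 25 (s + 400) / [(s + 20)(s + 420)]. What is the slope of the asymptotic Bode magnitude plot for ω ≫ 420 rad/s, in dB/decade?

-20 dB/decade

With 1 zero and 2 poles, the high-frequency asymptotic slope is 20 × (1 − 2) = -20 dB/decade.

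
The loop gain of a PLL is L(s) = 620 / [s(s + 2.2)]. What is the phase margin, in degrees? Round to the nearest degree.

5°

Gain crossover: |L(jω)| = 1 at ω ≈ 24.9 rad s⁻¹.
∠L(j24.9) = −90° − arctan(24.9/2.2) ≈ -174.94°
PM = 180° + (-174.94°) = 5.06°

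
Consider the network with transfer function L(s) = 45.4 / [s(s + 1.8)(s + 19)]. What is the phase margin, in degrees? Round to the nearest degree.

Gain crossover: |L(jω)| = 1 at ω ≈ 1.12 rad s⁻¹.
∠L(j1.12) = −90° − arctan(1.12/1.8) − arctan(1.12/19) ≈ -125.37°
PM = 180° + (-125.37°) = 54.63°

55°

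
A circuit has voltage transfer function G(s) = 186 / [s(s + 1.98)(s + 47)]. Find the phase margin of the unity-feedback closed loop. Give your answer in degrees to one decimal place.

49.7°

Gain crossover: |G(jω)| = 1 at ω ≈ 1.57 rad s⁻¹.
∠G(j1.57) = −90° − arctan(1.57/1.98) − arctan(1.57/47) ≈ -130.26°
PM = 180° + (-130.26°) = 49.74°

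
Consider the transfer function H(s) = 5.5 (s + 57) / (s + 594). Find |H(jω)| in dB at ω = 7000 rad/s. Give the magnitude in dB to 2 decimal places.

14.78 dB

|j7000 + 57| = √(7000² + 57²) = 7000
|j7000 + 594| = √(7000² + 594²) = 7025
|H(j7000)| = 5.5 × 7000 / 7025 = 5.4805
20 log₁₀(5.4805) = 14.776 dB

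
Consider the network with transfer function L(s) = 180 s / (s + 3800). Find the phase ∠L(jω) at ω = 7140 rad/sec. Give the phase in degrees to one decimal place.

28.0°

∠(j7140) = 90.00°
∠(j7140 + 3800) = arctan(7140/3800) = 61.98°
∠L(j7140) = 90.00° − 61.98° = 28.02°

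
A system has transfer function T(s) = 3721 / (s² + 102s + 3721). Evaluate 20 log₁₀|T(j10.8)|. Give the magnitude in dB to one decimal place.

-0.1 dB

|(j10.8)² + 102(j10.8) + 3721| = |3604.4 + j1101.6| = 3769
|T(j10.8)| = 3721 / 3769 = 0.98728
20 log₁₀(0.98728) = -0.11 dB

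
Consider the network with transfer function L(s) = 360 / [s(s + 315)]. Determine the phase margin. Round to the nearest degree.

Gain crossover: |L(jω)| = 1 at ω ≈ 1.14 rad/s.
∠L(j1.14) = −90° − arctan(1.14/315) ≈ -90.21°
PM = 180° + (-90.21°) = 89.79°

90 deg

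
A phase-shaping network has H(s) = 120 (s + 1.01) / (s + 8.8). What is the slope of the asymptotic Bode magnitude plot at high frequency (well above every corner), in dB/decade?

0 dB/decade

With 1 zero and 1 pole, the high-frequency asymptotic slope is 20 × (1 − 1) = 0 dB/decade.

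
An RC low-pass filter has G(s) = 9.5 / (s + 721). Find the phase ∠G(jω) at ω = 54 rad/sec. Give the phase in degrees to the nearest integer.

-4 deg

∠(j54 + 721) = arctan(54/721) = 4.28°
∠G(j54) = −4.28° = -4.28°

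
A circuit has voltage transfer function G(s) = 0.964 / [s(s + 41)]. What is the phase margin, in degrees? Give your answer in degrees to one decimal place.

90.0 deg

Gain crossover: |G(jω)| = 1 at ω ≈ 0.0235 rad/sec.
∠G(j0.0235) = −90° − arctan(0.0235/41) ≈ -90.03°
PM = 180° + (-90.03°) = 89.97°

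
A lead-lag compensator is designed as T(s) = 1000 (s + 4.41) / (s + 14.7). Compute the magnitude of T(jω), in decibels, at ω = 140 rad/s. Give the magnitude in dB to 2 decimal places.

|j140 + 4.41| = √(140² + 4.41²) = 140.1
|j140 + 14.7| = √(140² + 14.7²) = 140.8
|T(j140)| = 1000 × 140.1 / 140.8 = 995.03
20 log₁₀(995.03) = 59.957 dB

59.96 dB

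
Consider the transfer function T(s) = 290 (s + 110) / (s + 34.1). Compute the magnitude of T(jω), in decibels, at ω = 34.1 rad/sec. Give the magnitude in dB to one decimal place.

|j34.1 + 110| = √(34.1² + 110²) = 115.2
|j34.1 + 34.1| = √(34.1² + 34.1²) = 48.22
|T(j34.1)| = 290 × 115.2 / 48.22 = 692.54
20 log₁₀(692.54) = 56.81 dB

56.8 dB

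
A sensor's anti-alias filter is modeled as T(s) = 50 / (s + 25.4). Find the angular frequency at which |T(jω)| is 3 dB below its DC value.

25.4 rad/s

For a single-pole low-pass, the −3 dB point is at the pole: ω = 25.4 rad/s.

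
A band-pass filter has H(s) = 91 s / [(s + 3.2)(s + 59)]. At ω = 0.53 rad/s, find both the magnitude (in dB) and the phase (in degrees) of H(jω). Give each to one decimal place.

|j0.53| = 0.53
|j0.53 + 3.2| = √(0.53² + 3.2²) = 3.244
|j0.53 + 59| = √(0.53² + 59²) = 59
|H(j0.53)| = 91 × 0.53 / (3.244 × 59) = 0.25201
20 log₁₀(0.25201) = -11.97 dB
∠(j0.53) = 90.00°
∠(j0.53 + 3.2) = arctan(0.53/3.2) = 9.40°
∠(j0.53 + 59) = arctan(0.53/59) = 0.51°
∠H(j0.53) = 90.00° − (9.40° + 0.51°) = 80.08°

|H| = -12.0 dB, ∠H = 80.1°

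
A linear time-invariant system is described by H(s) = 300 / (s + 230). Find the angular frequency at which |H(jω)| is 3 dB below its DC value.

For a single-pole low-pass, the −3 dB point is at the pole: ω = 230 rad/s.

230 rad/s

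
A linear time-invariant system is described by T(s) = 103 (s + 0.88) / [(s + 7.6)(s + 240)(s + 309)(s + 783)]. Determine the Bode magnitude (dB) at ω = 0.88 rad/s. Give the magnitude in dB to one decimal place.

-130.8 dB

|j0.88 + 0.88| = √(0.88² + 0.88²) = 1.245
|j0.88 + 7.6| = √(0.88² + 7.6²) = 7.651
|j0.88 + 240| = √(0.88² + 240²) = 240
|j0.88 + 309| = √(0.88² + 309²) = 309
|j0.88 + 783| = √(0.88² + 783²) = 783
|T(j0.88)| = 103 × 1.245 / (7.651 × 240 × 309 × 783) = 2.8853e-07
20 log₁₀(2.8853e-07) = -130.80 dB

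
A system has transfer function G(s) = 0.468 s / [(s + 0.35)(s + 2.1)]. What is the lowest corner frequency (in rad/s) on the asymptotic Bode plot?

0.35 rad/s

Break frequencies occur at each pole and zero magnitude: 0.35 rad/s, 2.1 rad/s.
The lowest is 0.35 rad/s.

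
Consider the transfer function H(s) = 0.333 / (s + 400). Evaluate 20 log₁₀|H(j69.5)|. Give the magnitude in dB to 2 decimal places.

-61.72 dB

|j69.5 + 400| = √(69.5² + 400²) = 406
|H(j69.5)| = 0.333 / 406 = 0.00082021
20 log₁₀(0.00082021) = -61.721 dB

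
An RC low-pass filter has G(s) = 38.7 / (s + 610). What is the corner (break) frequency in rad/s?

610 rad/s

The single real pole at s = −610 gives a corner at ω = 610 rad/s.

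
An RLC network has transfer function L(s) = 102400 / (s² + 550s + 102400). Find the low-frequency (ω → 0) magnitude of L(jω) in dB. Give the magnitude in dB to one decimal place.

0.0 dB

L(0) = 102400 / 102400 = 1
20 log₁₀(1) = 0.00 dB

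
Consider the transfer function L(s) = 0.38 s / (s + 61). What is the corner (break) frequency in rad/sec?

The single real pole at s = −61 gives a corner at ω = 61 rad/sec.

61 rad/sec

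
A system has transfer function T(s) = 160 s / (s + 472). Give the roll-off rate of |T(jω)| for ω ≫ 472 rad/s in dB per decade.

With 1 zero and 1 pole, the high-frequency asymptotic slope is 20 × (1 − 1) = 0 dB/decade.

0 dB/decade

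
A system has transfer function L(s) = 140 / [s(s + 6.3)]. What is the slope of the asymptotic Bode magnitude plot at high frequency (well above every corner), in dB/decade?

-40 dB/decade

With 0 zeros and 2 poles, the high-frequency asymptotic slope is 20 × (0 − 2) = -40 dB/decade.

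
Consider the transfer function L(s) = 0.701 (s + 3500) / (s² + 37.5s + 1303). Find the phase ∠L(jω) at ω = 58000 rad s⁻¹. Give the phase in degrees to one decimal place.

∠(j58000 + 3500) = arctan(58000/3500) = 86.55°
∠[(j58000)² + 37.5(j58000) + 1303] = ∠[-3.364e+09 + j2.175e+06] = 179.96°
∠L(j58000) = 86.55° − 179.96° = -93.42°

-93.4°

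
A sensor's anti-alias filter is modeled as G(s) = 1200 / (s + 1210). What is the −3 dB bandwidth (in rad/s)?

For a single-pole low-pass, the −3 dB point is at the pole: ω = 1210 rad/s.

1210 rad/s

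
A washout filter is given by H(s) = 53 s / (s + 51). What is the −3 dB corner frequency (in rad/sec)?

51 rad/sec

For a single-pole high-pass, the −3 dB point is at the pole: ω = 51 rad/sec.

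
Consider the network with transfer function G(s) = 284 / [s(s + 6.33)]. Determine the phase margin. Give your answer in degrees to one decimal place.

21.3°

Gain crossover: |G(jω)| = 1 at ω ≈ 16.3 rad s⁻¹.
∠G(j16.3) = −90° − arctan(16.3/6.33) ≈ -158.74°
PM = 180° + (-158.74°) = 21.26°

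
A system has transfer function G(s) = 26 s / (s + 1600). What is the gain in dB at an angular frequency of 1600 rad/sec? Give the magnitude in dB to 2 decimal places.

25.29 dB

|j1600| = 1600
|j1600 + 1600| = √(1600² + 1600²) = 2263
|G(j1600)| = 26 × 1600 / 2263 = 18.385
20 log₁₀(18.385) = 25.289 dB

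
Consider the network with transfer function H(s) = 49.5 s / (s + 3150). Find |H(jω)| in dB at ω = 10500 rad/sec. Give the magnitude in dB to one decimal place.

|j10500| = 1.05e+04
|j10500 + 3150| = √(10500² + 3150²) = 1.096e+04
|H(j10500)| = 49.5 × 1.05e+04 / 1.096e+04 = 47.412
20 log₁₀(47.412) = 33.52 dB

33.5 dB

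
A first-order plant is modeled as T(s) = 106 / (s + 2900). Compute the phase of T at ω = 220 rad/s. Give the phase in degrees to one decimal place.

-4.3°

∠(j220 + 2900) = arctan(220/2900) = 4.34°
∠T(j220) = −4.34° = -4.34°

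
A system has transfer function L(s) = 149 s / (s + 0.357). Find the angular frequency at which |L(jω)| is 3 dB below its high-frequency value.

For a single-pole high-pass, the −3 dB point is at the pole: ω = 0.357 rad/s.

0.357 rad/s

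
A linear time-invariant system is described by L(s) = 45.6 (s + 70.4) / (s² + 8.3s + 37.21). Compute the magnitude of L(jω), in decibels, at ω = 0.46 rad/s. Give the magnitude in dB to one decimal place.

|j0.46 + 70.4| = √(0.46² + 70.4²) = 70.4
|(j0.46)² + 8.3(j0.46) + 37.21| = |36.998 + j3.818| = 37.19
|L(j0.46)| = 45.6 × 70.4 / 37.19 = 86.311
20 log₁₀(86.311) = 38.72 dB

38.7 dB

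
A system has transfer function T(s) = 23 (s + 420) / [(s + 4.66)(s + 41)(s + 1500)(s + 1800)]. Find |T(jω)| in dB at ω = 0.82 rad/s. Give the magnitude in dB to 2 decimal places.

-94.69 dB

|j0.82 + 420| = √(0.82² + 420²) = 420
|j0.82 + 4.66| = √(0.82² + 4.66²) = 4.732
|j0.82 + 41| = √(0.82² + 41²) = 41.01
|j0.82 + 1500| = √(0.82² + 1500²) = 1500
|j0.82 + 1800| = √(0.82² + 1800²) = 1800
|T(j0.82)| = 23 × 420 / (4.732 × 41.01 × 1500 × 1800) = 1.8439e-05
20 log₁₀(1.8439e-05) = -94.685 dB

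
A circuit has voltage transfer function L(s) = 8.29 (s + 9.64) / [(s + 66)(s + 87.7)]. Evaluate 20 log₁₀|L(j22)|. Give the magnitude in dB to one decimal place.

|j22 + 9.64| = √(22² + 9.64²) = 24.02
|j22 + 66| = √(22² + 66²) = 69.57
|j22 + 87.7| = √(22² + 87.7²) = 90.42
|L(j22)| = 8.29 × 24.02 / (69.57 × 90.42) = 0.031655
20 log₁₀(0.031655) = -29.99 dB

-30.0 dB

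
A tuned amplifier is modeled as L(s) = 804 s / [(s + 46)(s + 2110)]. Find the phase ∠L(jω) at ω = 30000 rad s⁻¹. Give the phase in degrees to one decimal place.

-85.9°

∠(j30000) = 90.00°
∠(j30000 + 46) = arctan(30000/46) = 89.91°
∠(j30000 + 2110) = arctan(30000/2110) = 85.98°
∠L(j30000) = 90.00° − (89.91° + 85.98°) = -85.89°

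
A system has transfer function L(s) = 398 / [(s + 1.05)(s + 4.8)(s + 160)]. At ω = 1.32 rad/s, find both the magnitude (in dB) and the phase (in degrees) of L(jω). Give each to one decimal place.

|j1.32 + 1.05| = √(1.32² + 1.05²) = 1.687
|j1.32 + 4.8| = √(1.32² + 4.8²) = 4.978
|j1.32 + 160| = √(1.32² + 160²) = 160
|L(j1.32)| = 398 / (1.687 × 4.978 × 160) = 0.29624
20 log₁₀(0.29624) = -10.57 dB
∠(j1.32 + 1.05) = arctan(1.32/1.05) = 51.50°
∠(j1.32 + 4.8) = arctan(1.32/4.8) = 15.38°
∠(j1.32 + 160) = arctan(1.32/160) = 0.47°
∠L(j1.32) = − (51.50° + 15.38° + 0.47°) = -67.35°

|L| = -10.6 dB, ∠L = -67.3°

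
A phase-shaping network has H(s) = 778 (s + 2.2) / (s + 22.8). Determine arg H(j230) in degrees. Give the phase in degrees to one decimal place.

∠(j230 + 2.2) = arctan(230/2.2) = 89.45°
∠(j230 + 22.8) = arctan(230/22.8) = 84.34°
∠H(j230) = 89.45° − 84.34° = 5.11°

5.1 deg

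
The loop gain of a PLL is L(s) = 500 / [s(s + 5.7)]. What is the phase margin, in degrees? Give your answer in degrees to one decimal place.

Gain crossover: |L(jω)| = 1 at ω ≈ 22 rad/s.
∠L(j22) = −90° − arctan(22/5.7) ≈ -165.47°
PM = 180° + (-165.47°) = 14.53°

14.5°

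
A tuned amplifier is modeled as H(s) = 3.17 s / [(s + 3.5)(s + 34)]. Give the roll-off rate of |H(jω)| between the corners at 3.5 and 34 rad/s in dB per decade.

In this band the factors already past their corner are: 1 differentiator zero, pole at 3.5; net slope = 0 dB/decade.

0 dB/decade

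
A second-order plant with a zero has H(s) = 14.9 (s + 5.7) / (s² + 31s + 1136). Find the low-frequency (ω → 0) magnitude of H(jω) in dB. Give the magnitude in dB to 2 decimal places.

-22.53 dB

H(0) = 14.9 × 5.7 / 1136 = 0.074762
20 log₁₀(0.074762) = -22.526 dB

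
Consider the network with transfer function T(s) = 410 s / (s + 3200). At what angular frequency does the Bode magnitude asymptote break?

The single real pole at s = −3200 gives a corner at ω = 3200 rad s⁻¹.

3200 rad s⁻¹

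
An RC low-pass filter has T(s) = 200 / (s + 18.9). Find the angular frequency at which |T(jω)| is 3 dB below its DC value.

18.9 rad/s

For a single-pole low-pass, the −3 dB point is at the pole: ω = 18.9 rad/s.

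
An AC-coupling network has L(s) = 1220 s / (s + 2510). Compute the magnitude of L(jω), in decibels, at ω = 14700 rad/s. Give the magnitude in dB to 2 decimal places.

|j14700| = 1.47e+04
|j14700 + 2510| = √(14700² + 2510²) = 1.491e+04
|L(j14700)| = 1220 × 1.47e+04 / 1.491e+04 = 1202.6
20 log₁₀(1202.6) = 61.602 dB

61.60 dB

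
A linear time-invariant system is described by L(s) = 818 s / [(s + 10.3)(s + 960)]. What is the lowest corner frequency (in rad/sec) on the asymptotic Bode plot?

10.3 rad/sec

Break frequencies occur at each pole and zero magnitude: 10.3 rad/sec, 960 rad/sec.
The lowest is 10.3 rad/sec.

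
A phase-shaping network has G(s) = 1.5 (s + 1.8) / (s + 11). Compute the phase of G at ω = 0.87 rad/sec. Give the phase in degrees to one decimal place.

21.3°

∠(j0.87 + 1.8) = arctan(0.87/1.8) = 25.80°
∠(j0.87 + 11) = arctan(0.87/11) = 4.52°
∠G(j0.87) = 25.80° − 4.52° = 21.27°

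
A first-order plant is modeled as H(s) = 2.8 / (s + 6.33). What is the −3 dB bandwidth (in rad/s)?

6.33 rad/s

For a single-pole low-pass, the −3 dB point is at the pole: ω = 6.33 rad/s.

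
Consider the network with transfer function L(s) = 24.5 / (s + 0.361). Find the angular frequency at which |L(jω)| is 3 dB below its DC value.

For a single-pole low-pass, the −3 dB point is at the pole: ω = 0.361 rad/s.

0.361 rad/s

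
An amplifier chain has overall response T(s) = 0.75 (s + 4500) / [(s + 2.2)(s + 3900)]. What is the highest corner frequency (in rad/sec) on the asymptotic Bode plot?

Break frequencies occur at each pole and zero magnitude: 2.2 rad/sec, 3900 rad/sec, 4500 rad/sec.
The highest is 4500 rad/sec.

4500 rad/sec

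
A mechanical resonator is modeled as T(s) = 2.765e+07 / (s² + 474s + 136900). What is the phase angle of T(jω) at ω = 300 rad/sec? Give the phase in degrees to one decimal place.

-71.7 deg

∠[(j300)² + 474(j300) + 136900] = ∠[46900 + j1.422e+05] = 71.75°
∠T(j300) = −71.75° = -71.75°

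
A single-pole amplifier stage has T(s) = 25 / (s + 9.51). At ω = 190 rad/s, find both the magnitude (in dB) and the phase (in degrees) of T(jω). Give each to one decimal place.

|T| = -17.6 dB, ∠T = -87.1°

|j190 + 9.51| = √(190² + 9.51²) = 190.2
|T(j190)| = 25 / 190.2 = 0.13141
20 log₁₀(0.13141) = -17.63 dB
∠(j190 + 9.51) = arctan(190/9.51) = 87.13°
∠T(j190) = −87.13° = -87.13°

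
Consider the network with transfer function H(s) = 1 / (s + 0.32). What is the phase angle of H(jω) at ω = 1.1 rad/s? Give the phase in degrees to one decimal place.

-73.8°

∠(j1.1 + 0.32) = arctan(1.1/0.32) = 73.78°
∠H(j1.1) = −73.78° = -73.78°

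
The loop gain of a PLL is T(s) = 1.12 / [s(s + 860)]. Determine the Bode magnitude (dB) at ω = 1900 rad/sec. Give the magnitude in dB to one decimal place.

-131.0 dB

|j1900 + 860| = √(1900² + 860²) = 2086
|j1900| = 1900
|T(j1900)| = 1.12 / (2086 × 1900) = 2.8264e-07
20 log₁₀(2.8264e-07) = -130.98 dB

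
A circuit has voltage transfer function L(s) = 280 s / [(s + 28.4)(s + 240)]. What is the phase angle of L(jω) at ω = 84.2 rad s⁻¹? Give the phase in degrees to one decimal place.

-0.7 deg

∠(j84.2) = 90.00°
∠(j84.2 + 28.4) = arctan(84.2/28.4) = 71.36°
∠(j84.2 + 240) = arctan(84.2/240) = 19.33°
∠L(j84.2) = 90.00° − (71.36° + 19.33°) = -0.69°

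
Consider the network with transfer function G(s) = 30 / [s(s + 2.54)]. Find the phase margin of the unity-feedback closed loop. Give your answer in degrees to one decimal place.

Gain crossover: |G(jω)| = 1 at ω ≈ 5.19 rad s⁻¹.
∠G(j5.19) = −90° − arctan(5.19/2.54) ≈ -153.93°
PM = 180° + (-153.93°) = 26.07°

26.1°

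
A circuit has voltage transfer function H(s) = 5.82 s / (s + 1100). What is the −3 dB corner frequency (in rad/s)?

For a single-pole high-pass, the −3 dB point is at the pole: ω = 1100 rad/s.

1100 rad/s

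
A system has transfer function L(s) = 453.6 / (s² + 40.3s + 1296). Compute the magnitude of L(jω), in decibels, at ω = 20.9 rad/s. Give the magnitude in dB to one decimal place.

-8.5 dB

|(j20.9)² + 40.3(j20.9) + 1296| = |859.19 + j842.27| = 1203
|L(j20.9)| = 453.6 / 1203 = 0.377
20 log₁₀(0.377) = -8.47 dB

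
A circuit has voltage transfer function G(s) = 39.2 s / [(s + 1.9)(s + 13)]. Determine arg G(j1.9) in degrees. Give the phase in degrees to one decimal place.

36.7°

∠(j1.9) = 90.00°
∠(j1.9 + 1.9) = arctan(1.9/1.9) = 45.00°
∠(j1.9 + 13) = arctan(1.9/13) = 8.32°
∠G(j1.9) = 90.00° − (45.00° + 8.32°) = 36.68°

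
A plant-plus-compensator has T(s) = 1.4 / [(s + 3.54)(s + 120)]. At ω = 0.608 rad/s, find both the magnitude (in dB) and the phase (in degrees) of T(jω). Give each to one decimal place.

|j0.608 + 3.54| = √(0.608² + 3.54²) = 3.592
|j0.608 + 120| = √(0.608² + 120²) = 120
|T(j0.608)| = 1.4 / (3.592 × 120) = 0.0032481
20 log₁₀(0.0032481) = -49.77 dB
∠(j0.608 + 3.54) = arctan(0.608/3.54) = 9.75°
∠(j0.608 + 120) = arctan(0.608/120) = 0.29°
∠T(j0.608) = − (9.75° + 0.29°) = -10.04°

|T| = -49.8 dB, ∠T = -10.0°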